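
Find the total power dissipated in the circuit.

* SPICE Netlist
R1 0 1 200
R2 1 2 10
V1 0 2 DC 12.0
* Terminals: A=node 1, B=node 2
Nodal analysis, taking node 2 as the 0 V reference.
Source V1 fixes V_0 = 12 V.
KCL at each unknown node (sum of currents leaving = 0; resistances in Ω):
  Node 1: (V_1 - 12)/200 + (V_1 - 0)/10 = 0
Collecting terms: 0.105 × V_1 = 0.06  =>  V_1 = 0.5714 V
Power in each resistor, P = (ΔV)²/R:
  P_R1 = (12 - 0.5714)²/200 = 0.6531 W
  P_R2 = (0.5714 - 0)²/10 = 0.03265 W
P_total = P_R1 + P_R2 = 0.6857 W

Final answer: 0.6857 W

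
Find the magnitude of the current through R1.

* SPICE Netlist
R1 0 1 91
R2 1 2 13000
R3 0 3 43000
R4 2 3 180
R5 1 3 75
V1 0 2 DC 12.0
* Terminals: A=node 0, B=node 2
Nodal analysis, taking node 2 as the 0 V reference.
Source V1 fixes V_0 = 12 V.
KCL at each unknown node (sum of currents leaving = 0; resistances in Ω):
  Node 1: (V_1 - 12)/91 + (V_1 - 0)/13000 + (V_1 - V_3)/75 = 0
  Node 3: (V_3 - 12)/43000 + (V_3 - 0)/180 + (V_3 - V_1)/75 = 0
Collecting terms (coefficients in siemens):
  0.0244·V_1 - 0.01333·V_3 = 0.1319
  0.01891·V_3 - 0.01333·V_1 = 0.0002791
Determinant D = (0.0244)(0.01891) - (-0.01333)(-0.01333) = 0.0002837
V_1 = [(0.1319)(0.01891) - (-0.01333)(0.0002791)]/D = 8.805 V
V_3 = [(0.0244)(0.0002791) - (0.1319)(-0.01333)]/D = 6.222 V
I_R1 = (V_0 - V_1)/R1 = (12 - 8.805)/91 = 0.03511 A
|I_R1| = 0.03511 A

Final answer: |I_R1| = 0.03511 A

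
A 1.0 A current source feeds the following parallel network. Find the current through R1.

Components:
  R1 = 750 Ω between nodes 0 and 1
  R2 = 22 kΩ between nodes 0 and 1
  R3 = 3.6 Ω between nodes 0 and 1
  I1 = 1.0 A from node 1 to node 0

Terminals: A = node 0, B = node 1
All resistors sit directly between nodes 0 and 1, so they are in parallel and share one voltage V; the full source current 1 A splits among them.
1/R_par = 1/750 + 1/22000 + 1/3.6 = 0.2792 S  =>  R_par = 3.582 Ω
V = I × R_par = 1 × 3.582 = 3.582 V
I_R1 = V/R1 = 3.582/750 = 0.004776 A

Final answer: 0.004776 A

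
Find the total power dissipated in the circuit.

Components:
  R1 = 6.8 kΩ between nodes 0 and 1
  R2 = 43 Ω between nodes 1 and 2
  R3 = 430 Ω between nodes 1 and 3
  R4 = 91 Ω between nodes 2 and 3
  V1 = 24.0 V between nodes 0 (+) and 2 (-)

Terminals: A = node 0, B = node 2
Nodal analysis, taking node 2 as the 0 V reference.
Source V1 fixes V_0 = 24 V.
KCL at each unknown node (sum of currents leaving = 0; resistances in Ω):
  Node 1: (V_1 - 24)/6800 + (V_1 - 0)/43 + (V_1 - V_3)/430 = 0
  Node 3: (V_3 - V_1)/430 + (V_3 - 0)/91 = 0
Collecting terms (coefficients in siemens):
  0.02573·V_1 - 0.002326·V_3 = 0.003529
  0.01331·V_3 - 0.002326·V_1 = 0
Determinant D = (0.02573)(0.01331) - (-0.002326)(-0.002326) = 0.0003372
V_1 = [(0.003529)(0.01331) - (-0.002326)(0)]/D = 0.1394 V
V_3 = [(0.02573)(0) - (0.003529)(-0.002326)]/D = 0.02434 V
Power in each resistor, P = (ΔV)²/R:
  P_R1 = (24 - 0.1394)²/6800 = 0.08372 W
  P_R2 = (0.1394 - 0)²/43 = 0.0004518 W
  P_R3 = (0.1394 - 0.02434)²/430 = 0.00003077 W
  P_R4 = (0 - 0.02434)²/91 = 0.000006513 W
P_total = P_R1 + P_R2 + P_R3 + P_R4 = 0.08421 W

Final answer: 0.08421 W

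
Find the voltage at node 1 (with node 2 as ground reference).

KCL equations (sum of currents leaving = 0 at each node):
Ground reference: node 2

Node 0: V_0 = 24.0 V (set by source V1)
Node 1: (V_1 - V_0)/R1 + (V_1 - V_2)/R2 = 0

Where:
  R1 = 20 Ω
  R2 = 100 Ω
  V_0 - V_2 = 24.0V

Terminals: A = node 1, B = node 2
Nodal analysis, taking node 2 as the 0 V reference.
Source V1 fixes V_0 = 24 V.
KCL at each unknown node (sum of currents leaving = 0; resistances in Ω):
  Node 1: (V_1 - 24)/20 + (V_1 - 0)/100 = 0
Collecting terms: 0.06 × V_1 = 1.2  =>  V_1 = 20 V
The requested potential is V_1 = 20 V.

Final answer: V_1 = 20 V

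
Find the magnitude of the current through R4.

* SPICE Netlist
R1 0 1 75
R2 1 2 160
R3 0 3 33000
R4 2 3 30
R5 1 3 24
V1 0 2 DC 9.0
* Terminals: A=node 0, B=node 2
Nodal analysis, taking node 2 as the 0 V reference.
Source V1 fixes V_0 = 9 V.
KCL at each unknown node (sum of currents leaving = 0; resistances in Ω):
  Node 1: (V_1 - 9)/75 + (V_1 - 0)/160 + (V_1 - V_3)/24 = 0
  Node 3: (V_3 - 9)/33000 + (V_3 - 0)/30 + (V_3 - V_1)/24 = 0
Collecting terms (coefficients in siemens):
  0.06125·V_1 - 0.04167·V_3 = 0.12
  0.07503·V_3 - 0.04167·V_1 = 0.0002727
Determinant D = (0.06125)(0.07503) - (-0.04167)(-0.04167) = 0.002859
V_1 = [(0.12)(0.07503) - (-0.04167)(0.0002727)]/D = 3.153 V
V_3 = [(0.06125)(0.0002727) - (0.12)(-0.04167)]/D = 1.754 V
I_R4 = (V_2 - V_3)/R4 = (0 - 1.754)/30 = -0.05848 A
|I_R4| = 0.05848 A

Final answer: |I_R4| = 0.05848 A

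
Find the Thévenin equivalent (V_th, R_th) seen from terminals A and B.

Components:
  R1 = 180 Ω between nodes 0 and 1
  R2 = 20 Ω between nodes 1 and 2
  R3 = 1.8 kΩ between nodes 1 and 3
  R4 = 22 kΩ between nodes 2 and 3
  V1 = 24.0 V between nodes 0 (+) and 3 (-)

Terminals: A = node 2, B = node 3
Step 1 — V_th is the open-circuit voltage V_A - V_B (nothing connected across the terminals).
Nodal analysis, taking node 3 as the 0 V reference.
Source V1 fixes V_0 = 24 V.
KCL at each unknown node (sum of currents leaving = 0; resistances in Ω):
  Node 1: (V_1 - 24)/180 + (V_1 - V_2)/20 + (V_1 - 0)/1800 = 0
  Node 2: (V_2 - V_1)/20 + (V_2 - 0)/22000 = 0
Collecting terms (coefficients in siemens):
  0.05611·V_1 - 0.05·V_2 = 0.1333
  0.05005·V_2 - 0.05·V_1 = 0
Determinant D = (0.05611)(0.05005) - (-0.05)(-0.05) = 0.0003081
V_1 = [(0.1333)(0.05005) - (-0.05)(0)]/D = 21.66 V
V_2 = [(0.05611)(0) - (0.1333)(-0.05)]/D = 21.64 V
V_th = V_2 - V_3 = 21.64 - 0 = 21.64 V
Step 2 — R_th: zero the source — replace V1 by a short circuit (node 3 merges into node 0) — and find the resistance seen between A (node 2) and B (node 0).
Reduce the network between node 2 (A) and node 0 (B) by series/parallel combination:
  Rp1 = R1 ‖ R3 (parallel, both between nodes 0 and 1) = 1/(1/180 + 1/1800) = 163.6 Ω
  Rs1 = R2 + Rp1 (series, joined only at node 1) = 20 + 163.6 = 183.6 Ω
  Rp2 = R4 ‖ Rs1 (parallel, both between nodes 0 and 2) = 1/(1/22000 + 1/183.6) = 182.1 Ω
R_th = 182.1 Ω

Final answer: V_th = 21.64 V, R_th = 182.1 Ω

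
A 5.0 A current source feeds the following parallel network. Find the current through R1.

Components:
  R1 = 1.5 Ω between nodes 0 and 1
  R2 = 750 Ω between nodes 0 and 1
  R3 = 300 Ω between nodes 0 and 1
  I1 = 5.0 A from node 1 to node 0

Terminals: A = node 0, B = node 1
All resistors sit directly between nodes 0 and 1, so they are in parallel and share one voltage V; the full source current 5 A splits among them.
1/R_par = 1/1.5 + 1/750 + 1/300 = 0.6713 S  =>  R_par = 1.49 Ω
V = I × R_par = 5 × 1.49 = 7.448 V
I_R1 = V/R1 = 7.448/1.5 = 4.965 A

Final answer: 4.965 A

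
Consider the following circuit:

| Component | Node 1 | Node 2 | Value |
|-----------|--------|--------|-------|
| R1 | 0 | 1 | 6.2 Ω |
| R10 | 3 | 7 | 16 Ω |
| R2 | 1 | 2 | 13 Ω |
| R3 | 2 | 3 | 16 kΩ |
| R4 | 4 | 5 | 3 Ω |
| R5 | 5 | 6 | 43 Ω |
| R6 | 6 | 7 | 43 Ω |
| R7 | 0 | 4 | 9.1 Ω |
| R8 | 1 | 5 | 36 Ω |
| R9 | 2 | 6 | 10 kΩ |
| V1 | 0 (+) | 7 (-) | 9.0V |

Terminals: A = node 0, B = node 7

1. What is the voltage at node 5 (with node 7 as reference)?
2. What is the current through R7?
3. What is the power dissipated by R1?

Nodal analysis, taking node 7 as the 0 V reference.
Source V1 fixes V_0 = 9 V.
KCL at each unknown node (sum of currents leaving = 0; resistances in Ω):
  Node 1: (V_1 - 9)/6.2 + (V_1 - V_2)/13 + (V_1 - V_5)/36 = 0
  Node 2: (V_2 - V_1)/13 + (V_2 - V_3)/16000 + (V_2 - V_6)/10000 = 0
  Node 3: (V_3 - V_2)/16000 + (V_3 - 0)/16 = 0
  Node 4: (V_4 - V_5)/3 + (V_4 - 9)/9.1 = 0
  Node 5: (V_5 - V_4)/3 + (V_5 - V_6)/43 + (V_5 - V_1)/36 = 0
  Node 6: (V_6 - V_5)/43 + (V_6 - 0)/43 + (V_6 - V_2)/10000 = 0
Collecting terms (coefficients in siemens):
  0.266·V_1 - 0.07692·V_2 - 0.02778·V_5 = 1.452
  0.07709·V_2 - 0.07692·V_1 - 0.0000625·V_3 - 0.0001·V_6 = 0
  0.06256·V_3 - 0.0000625·V_2 = 0
  0.4432·V_4 - 0.3333·V_5 = 0.989
  0.3844·V_5 - 0.02778·V_1 - 0.3333·V_4 - 0.02326·V_6 = 0
  0.04661·V_6 - 0.0001·V_2 - 0.02326·V_5 = 0
Solving these 6 simultaneous equations (Gaussian elimination) gives:
  V_1 = 8.864 V, V_2 = 8.851 V, V_3 = 0.008842 V, V_4 = 8.333 V
  V_5 = 8.114 V, V_6 = 4.067 V
Part 1:
  Read off the nodal solution: V_5 = 8.114 V
Part 2:
  I_R7 = (V_0 - V_4)/R7 = (9 - 8.333)/9.1 = 0.07325 A
  Magnitude: I_R7 = 0.07325 A
Part 3:
  I_R1 = (V_0 - V_1)/R1 = (9 - 8.864)/6.2 = 0.02188 A
  P_R1 = I_R1² × R1 = (0.02188)² × 6.2 = 0.002969 W

Final answers:
1. V_5 = 8.114 V
2. I_R7 = 0.07325 A
3. P_R1 = 0.002969 W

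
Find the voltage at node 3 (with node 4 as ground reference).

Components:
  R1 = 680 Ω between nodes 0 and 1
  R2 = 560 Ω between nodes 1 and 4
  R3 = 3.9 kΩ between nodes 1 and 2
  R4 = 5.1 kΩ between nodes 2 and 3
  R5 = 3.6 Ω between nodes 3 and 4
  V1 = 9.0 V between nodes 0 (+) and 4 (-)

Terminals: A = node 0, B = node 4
Nodal analysis, taking node 4 as the 0 V reference.
Source V1 fixes V_0 = 9 V.
KCL at each unknown node (sum of currents leaving = 0; resistances in Ω):
  Node 1: (V_1 - 9)/680 + (V_1 - 0)/560 + (V_1 - V_2)/3900 = 0
  Node 2: (V_2 - V_1)/3900 + (V_2 - V_3)/5100 = 0
  Node 3: (V_3 - V_2)/5100 + (V_3 - 0)/3.6 = 0
Collecting terms (coefficients in siemens):
  0.003513·V_1 - 0.0002564·V_2 = 0.01324
  0.0004525·V_2 - 0.0002564·V_1 - 0.0001961·V_3 = 0
  0.278·V_3 - 0.0001961·V_2 = 0
Solving these 3 simultaneous equations (Gaussian elimination) gives:
  V_1 = 3.93 V, V_2 = 2.228 V, V_3 = 0.001572 V
The requested potential is V_3 = 0.001572 V.

Final answer: V_3 = 0.001572 V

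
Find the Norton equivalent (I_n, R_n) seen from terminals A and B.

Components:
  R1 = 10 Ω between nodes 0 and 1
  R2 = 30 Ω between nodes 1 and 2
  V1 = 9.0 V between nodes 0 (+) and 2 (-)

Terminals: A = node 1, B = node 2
Find the Thévenin equivalent first; then I_n = V_th/R_th and R_n = R_th.
Step 1 — V_th is the open-circuit voltage V_A - V_B (nothing connected across the terminals).
Nodal analysis, taking node 2 as the 0 V reference.
Source V1 fixes V_0 = 9 V.
KCL at each unknown node (sum of currents leaving = 0; resistances in Ω):
  Node 1: (V_1 - 9)/10 + (V_1 - 0)/30 = 0
Collecting terms: 0.1333 × V_1 = 0.9  =>  V_1 = 6.75 V
V_th = V_1 - V_2 = 6.75 - 0 = 6.75 V
Step 2 — R_th: zero the source — replace V1 by a short circuit (node 2 merges into node 0) — and find the resistance seen between A (node 1) and B (node 0).
Reduce the network between node 1 (A) and node 0 (B) by series/parallel combination:
  Rp1 = R1 ‖ R2 (parallel, both between nodes 0 and 1) = 1/(1/10 + 1/30) = 7.5 Ω
R_th = 7.5 Ω
I_n = V_th/R_th = 6.75/7.5 = 0.9 A, and R_n = R_th = 7.5 Ω

Final answer: I_n = 0.9 A, R_n = 7.5 Ω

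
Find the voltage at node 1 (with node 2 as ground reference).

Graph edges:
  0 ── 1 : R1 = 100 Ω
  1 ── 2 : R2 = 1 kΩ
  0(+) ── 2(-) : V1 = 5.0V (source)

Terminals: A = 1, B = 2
Nodal analysis, taking node 2 as the 0 V reference.
Source V1 fixes V_0 = 5 V.
KCL at each unknown node (sum of currents leaving = 0; resistances in Ω):
  Node 1: (V_1 - 5)/100 + (V_1 - 0)/1000 = 0
Collecting terms: 0.011 × V_1 = 0.05  =>  V_1 = 4.545 V
The requested potential is V_1 = 4.545 V.

Final answer: V_1 = 4.545 V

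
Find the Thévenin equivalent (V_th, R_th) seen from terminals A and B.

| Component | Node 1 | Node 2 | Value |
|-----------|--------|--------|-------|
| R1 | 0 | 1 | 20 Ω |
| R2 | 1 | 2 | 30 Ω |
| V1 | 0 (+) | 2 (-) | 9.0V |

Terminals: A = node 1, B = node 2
Step 1 — V_th is the open-circuit voltage V_A - V_B (nothing connected across the terminals).
Nodal analysis, taking node 2 as the 0 V reference.
Source V1 fixes V_0 = 9 V.
KCL at each unknown node (sum of currents leaving = 0; resistances in Ω):
  Node 1: (V_1 - 9)/20 + (V_1 - 0)/30 = 0
Collecting terms: 0.08333 × V_1 = 0.45  =>  V_1 = 5.4 V
V_th = V_1 - V_2 = 5.4 - 0 = 5.4 V
Step 2 — R_th: zero the source — replace V1 by a short circuit (node 2 merges into node 0) — and find the resistance seen between A (node 1) and B (node 0).
Reduce the network between node 1 (A) and node 0 (B) by series/parallel combination:
  Rp1 = R1 ‖ R2 (parallel, both between nodes 0 and 1) = 1/(1/20 + 1/30) = 12 Ω
R_th = 12 Ω

Final answer: V_th = 5.4 V, R_th = 12 Ω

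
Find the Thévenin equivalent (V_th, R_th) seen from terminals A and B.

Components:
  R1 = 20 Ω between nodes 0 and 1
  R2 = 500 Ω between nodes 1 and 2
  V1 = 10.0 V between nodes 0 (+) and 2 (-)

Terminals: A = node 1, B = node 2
Step 1 — V_th is the open-circuit voltage V_A - V_B (nothing connected across the terminals).
Nodal analysis, taking node 2 as the 0 V reference.
Source V1 fixes V_0 = 10 V.
KCL at each unknown node (sum of currents leaving = 0; resistances in Ω):
  Node 1: (V_1 - 10)/20 + (V_1 - 0)/500 = 0
Collecting terms: 0.052 × V_1 = 0.5  =>  V_1 = 9.615 V
V_th = V_1 - V_2 = 9.615 - 0 = 9.615 V
Step 2 — R_th: zero the source — replace V1 by a short circuit (node 2 merges into node 0) — and find the resistance seen between A (node 1) and B (node 0).
Reduce the network between node 1 (A) and node 0 (B) by series/parallel combination:
  Rp1 = R1 ‖ R2 (parallel, both between nodes 0 and 1) = 1/(1/20 + 1/500) = 19.23 Ω
R_th = 19.23 Ω

Final answer: V_th = 9.615 V, R_th = 19.23 Ω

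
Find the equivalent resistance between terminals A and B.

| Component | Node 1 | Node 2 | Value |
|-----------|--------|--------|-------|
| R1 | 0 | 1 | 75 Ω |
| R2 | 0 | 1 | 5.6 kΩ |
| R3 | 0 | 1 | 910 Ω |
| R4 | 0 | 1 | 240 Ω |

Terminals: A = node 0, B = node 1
Reduce the network between node 0 (A) and node 1 (B) by series/parallel combination:
  Rp1 = R1 ‖ R2 ‖ R3 ‖ R4 (parallel, all between nodes 0 and 1) = 1/(1/75 + 1/5600 + 1/910 + 1/240) = 53.26 Ω
R_eq = 53.26 Ω

Final answer: 53.26 Ω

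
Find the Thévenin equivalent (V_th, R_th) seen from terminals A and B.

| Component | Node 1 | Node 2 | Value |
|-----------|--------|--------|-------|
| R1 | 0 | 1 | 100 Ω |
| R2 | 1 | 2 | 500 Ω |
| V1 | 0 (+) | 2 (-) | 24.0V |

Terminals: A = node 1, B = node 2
Step 1 — V_th is the open-circuit voltage V_A - V_B (nothing connected across the terminals).
Nodal analysis, taking node 2 as the 0 V reference.
Source V1 fixes V_0 = 24 V.
KCL at each unknown node (sum of currents leaving = 0; resistances in Ω):
  Node 1: (V_1 - 24)/100 + (V_1 - 0)/500 = 0
Collecting terms: 0.012 × V_1 = 0.24  =>  V_1 = 20 V
V_th = V_1 - V_2 = 20 - 0 = 20 V
Step 2 — R_th: zero the source — replace V1 by a short circuit (node 2 merges into node 0) — and find the resistance seen between A (node 1) and B (node 0).
Reduce the network between node 1 (A) and node 0 (B) by series/parallel combination:
  Rp1 = R1 ‖ R2 (parallel, both between nodes 0 and 1) = 1/(1/100 + 1/500) = 83.33 Ω
R_th = 83.33 Ω

Final answer: V_th = 20 V, R_th = 83.33 Ω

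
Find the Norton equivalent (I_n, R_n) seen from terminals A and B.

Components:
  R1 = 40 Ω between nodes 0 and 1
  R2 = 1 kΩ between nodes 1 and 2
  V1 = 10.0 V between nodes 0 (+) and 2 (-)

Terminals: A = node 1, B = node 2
Find the Thévenin equivalent first; then I_n = V_th/R_th and R_n = R_th.
Step 1 — V_th is the open-circuit voltage V_A - V_B (nothing connected across the terminals).
Nodal analysis, taking node 2 as the 0 V reference.
Source V1 fixes V_0 = 10 V.
KCL at each unknown node (sum of currents leaving = 0; resistances in Ω):
  Node 1: (V_1 - 10)/40 + (V_1 - 0)/1000 = 0
Collecting terms: 0.026 × V_1 = 0.25  =>  V_1 = 9.615 V
V_th = V_1 - V_2 = 9.615 - 0 = 9.615 V
Step 2 — R_th: zero the source — replace V1 by a short circuit (node 2 merges into node 0) — and find the resistance seen between A (node 1) and B (node 0).
Reduce the network between node 1 (A) and node 0 (B) by series/parallel combination:
  Rp1 = R1 ‖ R2 (parallel, both between nodes 0 and 1) = 1/(1/40 + 1/1000) = 38.46 Ω
R_th = 38.46 Ω
I_n = V_th/R_th = 9.615/38.46 = 0.25 A, and R_n = R_th = 38.46 Ω

Final answer: I_n = 0.25 A, R_n = 38.46 Ω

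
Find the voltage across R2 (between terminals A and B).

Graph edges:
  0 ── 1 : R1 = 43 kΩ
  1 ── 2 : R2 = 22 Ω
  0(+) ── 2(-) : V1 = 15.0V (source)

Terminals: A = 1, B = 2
R1 and R2 are in series across V1 (node 0 → node 1 → node 2), and the output A–B is taken across R2, so this is a voltage divider.
Series current: I = V1/(R1 + R2) = 15/(43000 + 22) = 15/43020 = 0.0003487 A
V_R2 = I × R2 = V1 × R2/(R1 + R2) = 15 × 22/43020 = 0.00767 V

Final answer: 0.00767 V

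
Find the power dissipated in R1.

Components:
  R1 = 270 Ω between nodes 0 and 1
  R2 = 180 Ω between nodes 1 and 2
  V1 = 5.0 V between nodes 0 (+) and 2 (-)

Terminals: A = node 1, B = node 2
Nodal analysis, taking node 2 as the 0 V reference.
Source V1 fixes V_0 = 5 V.
KCL at each unknown node (sum of currents leaving = 0; resistances in Ω):
  Node 1: (V_1 - 5)/270 + (V_1 - 0)/180 = 0
Collecting terms: 0.009259 × V_1 = 0.01852  =>  V_1 = 2 V
I_R1 = (V_0 - V_1)/R1 = (5 - 2)/270 = 0.01111 A
P_R1 = I_R1² × R1 = (0.01111)² × 270 = 0.03333 W

Final answer: 0.03333 W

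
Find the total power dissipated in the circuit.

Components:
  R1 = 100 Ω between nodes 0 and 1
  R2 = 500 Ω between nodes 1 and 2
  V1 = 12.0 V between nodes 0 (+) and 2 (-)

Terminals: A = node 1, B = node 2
Nodal analysis, taking node 2 as the 0 V reference.
Source V1 fixes V_0 = 12 V.
KCL at each unknown node (sum of currents leaving = 0; resistances in Ω):
  Node 1: (V_1 - 12)/100 + (V_1 - 0)/500 = 0
Collecting terms: 0.012 × V_1 = 0.12  =>  V_1 = 10 V
Power in each resistor, P = (ΔV)²/R:
  P_R1 = (12 - 10)²/100 = 0.04 W
  P_R2 = (10 - 0)²/500 = 0.2 W
P_total = P_R1 + P_R2 = 0.24 W

Final answer: 0.24 W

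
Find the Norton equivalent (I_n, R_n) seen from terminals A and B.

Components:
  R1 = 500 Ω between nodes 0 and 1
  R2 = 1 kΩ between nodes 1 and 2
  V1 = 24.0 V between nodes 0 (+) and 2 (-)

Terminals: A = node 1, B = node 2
Find the Thévenin equivalent first; then I_n = V_th/R_th and R_n = R_th.
Step 1 — V_th is the open-circuit voltage V_A - V_B (nothing connected across the terminals).
Nodal analysis, taking node 2 as the 0 V reference.
Source V1 fixes V_0 = 24 V.
KCL at each unknown node (sum of currents leaving = 0; resistances in Ω):
  Node 1: (V_1 - 24)/500 + (V_1 - 0)/1000 = 0
Collecting terms: 0.003 × V_1 = 0.048  =>  V_1 = 16 V
V_th = V_1 - V_2 = 16 - 0 = 16 V
Step 2 — R_th: zero the source — replace V1 by a short circuit (node 2 merges into node 0) — and find the resistance seen between A (node 1) and B (node 0).
Reduce the network between node 1 (A) and node 0 (B) by series/parallel combination:
  Rp1 = R1 ‖ R2 (parallel, both between nodes 0 and 1) = 1/(1/500 + 1/1000) = 333.3 Ω
R_th = 333.3 Ω
I_n = V_th/R_th = 16/333.3 = 0.048 A, and R_n = R_th = 333.3 Ω

Final answer: I_n = 0.048 A, R_n = 333.3 Ω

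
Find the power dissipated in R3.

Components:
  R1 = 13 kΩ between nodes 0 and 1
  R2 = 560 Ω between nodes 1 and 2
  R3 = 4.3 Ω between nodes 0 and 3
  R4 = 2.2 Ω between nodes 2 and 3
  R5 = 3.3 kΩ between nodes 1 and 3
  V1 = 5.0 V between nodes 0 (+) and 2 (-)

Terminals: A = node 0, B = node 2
Nodal analysis, taking node 2 as the 0 V reference.
Source V1 fixes V_0 = 5 V.
KCL at each unknown node (sum of currents leaving = 0; resistances in Ω):
  Node 1: (V_1 - 5)/13000 + (V_1 - 0)/560 + (V_1 - V_3)/3300 = 0
  Node 3: (V_3 - 5)/4.3 + (V_3 - 0)/2.2 + (V_3 - V_1)/3300 = 0
Collecting terms (coefficients in siemens):
  0.002166·V_1 - 0.000303·V_3 = 0.0003846
  0.6874·V_3 - 0.000303·V_1 = 1.163
Determinant D = (0.002166)(0.6874) - (-0.000303)(-0.000303) = 0.001489
V_1 = [(0.0003846)(0.6874) - (-0.000303)(1.163)]/D = 0.4143 V
V_3 = [(0.002166)(1.163) - (0.0003846)(-0.000303)]/D = 1.692 V
I_R3 = (V_0 - V_3)/R3 = (5 - 1.692)/4.3 = 0.7694 A
P_R3 = I_R3² × R3 = (0.7694)² × 4.3 = 2.545 W

Final answer: 2.545 W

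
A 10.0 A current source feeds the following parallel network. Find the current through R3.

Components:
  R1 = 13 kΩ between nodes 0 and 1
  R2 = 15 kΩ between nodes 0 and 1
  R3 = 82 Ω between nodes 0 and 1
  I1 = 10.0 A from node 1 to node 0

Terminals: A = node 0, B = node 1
All resistors sit directly between nodes 0 and 1, so they are in parallel and share one voltage V; the full source current 10 A splits among them.
1/R_par = 1/13000 + 1/15000 + 1/82 = 0.01234 S  =>  R_par = 81.05 Ω
V = I × R_par = 10 × 81.05 = 810.5 V
I_R3 = V/R3 = 810.5/82 = 9.884 A

Final answer: 9.884 A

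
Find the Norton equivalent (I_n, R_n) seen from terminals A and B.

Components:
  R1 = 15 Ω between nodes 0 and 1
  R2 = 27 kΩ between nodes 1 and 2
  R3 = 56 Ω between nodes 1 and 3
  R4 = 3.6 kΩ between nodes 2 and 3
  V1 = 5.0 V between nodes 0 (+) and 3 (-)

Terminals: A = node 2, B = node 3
Find the Thévenin equivalent first; then I_n = V_th/R_th and R_n = R_th.
Step 1 — V_th is the open-circuit voltage V_A - V_B (nothing connected across the terminals).
Nodal analysis, taking node 3 as the 0 V reference.
Source V1 fixes V_0 = 5 V.
KCL at each unknown node (sum of currents leaving = 0; resistances in Ω):
  Node 1: (V_1 - 5)/15 + (V_1 - V_2)/27000 + (V_1 - 0)/56 = 0
  Node 2: (V_2 - V_1)/27000 + (V_2 - 0)/3600 = 0
Collecting terms (coefficients in siemens):
  0.08456·V_1 - 0.00003704·V_2 = 0.3333
  0.0003148·V_2 - 0.00003704·V_1 = 0
Determinant D = (0.08456)(0.0003148) - (-0.00003704)(-0.00003704) = 0.00002662
V_1 = [(0.3333)(0.0003148) - (-0.00003704)(0)]/D = 3.942 V
V_2 = [(0.08456)(0) - (0.3333)(-0.00003704)]/D = 0.4638 V
V_th = V_2 - V_3 = 0.4638 - 0 = 0.4638 V
Step 2 — R_th: zero the source — replace V1 by a short circuit (node 3 merges into node 0) — and find the resistance seen between A (node 2) and B (node 0).
Reduce the network between node 2 (A) and node 0 (B) by series/parallel combination:
  Rp1 = R1 ‖ R3 (parallel, both between nodes 0 and 1) = 1/(1/15 + 1/56) = 11.83 Ω
  Rs1 = R2 + Rp1 (series, joined only at node 1) = 27000 + 11.83 = 27010 Ω
  Rp2 = R4 ‖ Rs1 (parallel, both between nodes 0 and 2) = 1/(1/3600 + 1/27010) = 3177 Ω
R_th = 3.177 kΩ
I_n = V_th/R_th = 0.4638/3177 = 0.000146 A, and R_n = R_th = 3.177 kΩ

Final answer: I_n = 0.000146 A, R_n = 3.177 kΩ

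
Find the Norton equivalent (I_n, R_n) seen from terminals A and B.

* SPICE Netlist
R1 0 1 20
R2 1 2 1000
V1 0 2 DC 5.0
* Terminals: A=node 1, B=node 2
Find the Thévenin equivalent first; then I_n = V_th/R_th and R_n = R_th.
Step 1 — V_th is the open-circuit voltage V_A - V_B (nothing connected across the terminals).
Nodal analysis, taking node 2 as the 0 V reference.
Source V1 fixes V_0 = 5 V.
KCL at each unknown node (sum of currents leaving = 0; resistances in Ω):
  Node 1: (V_1 - 5)/20 + (V_1 - 0)/1000 = 0
Collecting terms: 0.051 × V_1 = 0.25  =>  V_1 = 4.902 V
V_th = V_1 - V_2 = 4.902 - 0 = 4.902 V
Step 2 — R_th: zero the source — replace V1 by a short circuit (node 2 merges into node 0) — and find the resistance seen between A (node 1) and B (node 0).
Reduce the network between node 1 (A) and node 0 (B) by series/parallel combination:
  Rp1 = R1 ‖ R2 (parallel, both between nodes 0 and 1) = 1/(1/20 + 1/1000) = 19.61 Ω
R_th = 19.61 Ω
I_n = V_th/R_th = 4.902/19.61 = 0.25 A, and R_n = R_th = 19.61 Ω

Final answer: I_n = 0.25 A, R_n = 19.61 Ω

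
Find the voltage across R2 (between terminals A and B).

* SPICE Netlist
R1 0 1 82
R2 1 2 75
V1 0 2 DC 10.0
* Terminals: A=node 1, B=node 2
R1 and R2 are in series across V1 (node 0 → node 1 → node 2), and the output A–B is taken across R2, so this is a voltage divider.
Series current: I = V1/(R1 + R2) = 10/(82 + 75) = 10/157 = 0.06369 A
V_R2 = I × R2 = V1 × R2/(R1 + R2) = 10 × 75/157 = 4.777 V

Final answer: 4.777 V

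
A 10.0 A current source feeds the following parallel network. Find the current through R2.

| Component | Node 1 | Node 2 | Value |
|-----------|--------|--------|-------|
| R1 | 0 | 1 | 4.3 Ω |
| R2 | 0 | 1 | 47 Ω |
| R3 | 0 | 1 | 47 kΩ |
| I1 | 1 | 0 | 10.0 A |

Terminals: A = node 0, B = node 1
All resistors sit directly between nodes 0 and 1, so they are in parallel and share one voltage V; the full source current 10 A splits among them.
1/R_par = 1/4.3 + 1/47 + 1/47000 = 0.2539 S  =>  R_par = 3.939 Ω
V = I × R_par = 10 × 3.939 = 39.39 V
I_R2 = V/R2 = 39.39/47 = 0.8381 A

Final answer: 0.8381 A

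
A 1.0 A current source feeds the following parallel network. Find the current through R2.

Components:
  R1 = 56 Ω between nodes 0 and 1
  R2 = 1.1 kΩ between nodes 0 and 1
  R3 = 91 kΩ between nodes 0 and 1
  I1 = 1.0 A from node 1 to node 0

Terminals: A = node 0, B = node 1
All resistors sit directly between nodes 0 and 1, so they are in parallel and share one voltage V; the full source current 1 A splits among them.
1/R_par = 1/56 + 1/1100 + 1/91000 = 0.01878 S  =>  R_par = 53.26 Ω
V = I × R_par = 1 × 53.26 = 53.26 V
I_R2 = V/R2 = 53.26/1100 = 0.04841 A

Final answer: 0.04841 A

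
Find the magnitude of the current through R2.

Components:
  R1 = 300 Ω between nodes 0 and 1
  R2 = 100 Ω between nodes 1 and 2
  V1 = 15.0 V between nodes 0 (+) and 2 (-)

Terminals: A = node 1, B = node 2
Nodal analysis, taking node 2 as the 0 V reference.
Source V1 fixes V_0 = 15 V.
KCL at each unknown node (sum of currents leaving = 0; resistances in Ω):
  Node 1: (V_1 - 15)/300 + (V_1 - 0)/100 = 0
Collecting terms: 0.01333 × V_1 = 0.05  =>  V_1 = 3.75 V
I_R2 = (V_1 - V_2)/R2 = (3.75 - 0)/100 = 0.0375 A
|I_R2| = 0.0375 A

Final answer: |I_R2| = 0.0375 A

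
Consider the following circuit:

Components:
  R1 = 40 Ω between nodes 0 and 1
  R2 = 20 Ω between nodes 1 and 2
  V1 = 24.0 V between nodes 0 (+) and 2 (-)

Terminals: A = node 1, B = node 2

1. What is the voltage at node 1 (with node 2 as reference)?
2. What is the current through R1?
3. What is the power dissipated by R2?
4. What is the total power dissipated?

Nodal analysis, taking node 2 as the 0 V reference.
Source V1 fixes V_0 = 24 V.
KCL at each unknown node (sum of currents leaving = 0; resistances in Ω):
  Node 1: (V_1 - 24)/40 + (V_1 - 0)/20 = 0
Collecting terms: 0.075 × V_1 = 0.6  =>  V_1 = 8 V
Part 1:
  Read off the nodal solution: V_1 = 8 V
Part 2:
  I_R1 = (V_0 - V_1)/R1 = (24 - 8)/40 = 0.4 A
  Magnitude: I_R1 = 0.4 A
Part 3:
  I_R2 = (V_1 - V_2)/R2 = (8 - 0)/20 = 0.4 A
  P_R2 = I_R2² × R2 = (0.4)² × 20 = 3.2 W
Part 4:
  Power in each resistor, P = (ΔV)²/R:
    P_R1 = (24 - 8)²/40 = 6.4 W
    P_R2 = (8 - 0)²/20 = 3.2 W
  P_total = P_R1 + P_R2 = 9.6 W

Final answers:
1. V_1 = 8 V
2. I_R1 = 0.4 A
3. P_R2 = 3.2 W
4. P_total = 9.6 W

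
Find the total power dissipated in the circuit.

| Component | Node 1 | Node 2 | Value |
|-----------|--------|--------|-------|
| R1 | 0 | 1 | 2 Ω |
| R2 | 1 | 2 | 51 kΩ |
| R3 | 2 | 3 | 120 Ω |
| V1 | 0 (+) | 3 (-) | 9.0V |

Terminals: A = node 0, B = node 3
Nodal analysis, taking node 3 as the 0 V reference.
Source V1 fixes V_0 = 9 V.
KCL at each unknown node (sum of currents leaving = 0; resistances in Ω):
  Node 1: (V_1 - 9)/2 + (V_1 - V_2)/51000 = 0
  Node 2: (V_2 - V_1)/51000 + (V_2 - 0)/120 = 0
Collecting terms (coefficients in siemens):
  0.5·V_1 - 0.00001961·V_2 = 4.5
  0.008353·V_2 - 0.00001961·V_1 = 0
Determinant D = (0.5)(0.008353) - (-0.00001961)(-0.00001961) = 0.004177
V_1 = [(4.5)(0.008353) - (-0.00001961)(0)]/D = 9 V
V_2 = [(0.5)(0) - (4.5)(-0.00001961)]/D = 0.02113 V
Power in each resistor, P = (ΔV)²/R:
  P_R1 = (9 - 9)²/2 = 0.00000006199 W
  P_R2 = (9 - 0.02113)²/51000 = 0.001581 W
  P_R3 = (0.02113 - 0)²/120 = 0.000003719 W
P_total = P_R1 + P_R2 + P_R3 = 0.001584 W

Final answer: 0.001584 W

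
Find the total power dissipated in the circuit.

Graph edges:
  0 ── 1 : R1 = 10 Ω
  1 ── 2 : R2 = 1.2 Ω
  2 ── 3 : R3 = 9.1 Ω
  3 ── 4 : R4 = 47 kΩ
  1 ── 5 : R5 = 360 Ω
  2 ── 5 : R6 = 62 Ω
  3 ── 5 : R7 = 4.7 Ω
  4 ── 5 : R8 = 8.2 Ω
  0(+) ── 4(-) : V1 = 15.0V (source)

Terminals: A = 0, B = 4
Nodal analysis, taking node 4 as the 0 V reference.
Source V1 fixes V_0 = 15 V.
KCL at each unknown node (sum of currents leaving = 0; resistances in Ω):
  Node 1: (V_1 - 15)/10 + (V_1 - V_2)/1.2 + (V_1 - V_5)/360 = 0
  Node 2: (V_2 - V_1)/1.2 + (V_2 - V_3)/9.1 + (V_2 - V_5)/62 = 0
  Node 3: (V_3 - V_2)/9.1 + (V_3 - 0)/47000 + (V_3 - V_5)/4.7 = 0
  Node 5: (V_5 - V_1)/360 + (V_5 - V_2)/62 + (V_5 - V_3)/4.7 + (V_5 - 0)/8.2 = 0
Collecting terms (coefficients in siemens):
  0.9361·V_1 - 0.8333·V_2 - 0.002778·V_5 = 1.5
  0.9594·V_2 - 0.8333·V_1 - 0.1099·V_3 - 0.01613·V_5 = 0
  0.3227·V_3 - 0.1099·V_2 - 0.2128·V_5 = 0
  0.3536·V_5 - 0.002778·V_1 - 0.01613·V_2 - 0.2128·V_3 = 0
Solving these 4 simultaneous equations (Gaussian elimination) gives:
  V_1 = 10.04 V, V_2 = 9.469 V, V_3 = 5.904 V, V_5 = 4.063 V
Power in each resistor, P = (ΔV)²/R:
  P_R1 = (15 - 10.04)²/10 = 2.456 W
  P_R2 = (10.04 - 9.469)²/1.2 = 0.2753 W
  P_R3 = (9.469 - 5.904)²/9.1 = 1.397 W
  P_R4 = (5.904 - 0)²/47000 = 0.0007416 W
  P_R5 = (10.04 - 4.063)²/360 = 0.09937 W
  P_R6 = (9.469 - 4.063)²/62 = 0.4714 W
  P_R7 = (5.904 - 4.063)²/4.7 = 0.721 W
  P_R8 = (0 - 4.063)²/8.2 = 2.013 W
P_total = P_R1 + P_R2 + P_R3 + P_R4 + P_R5 + P_R6 + P_R7 + P_R8 = 7.434 W

Final answer: 7.434 W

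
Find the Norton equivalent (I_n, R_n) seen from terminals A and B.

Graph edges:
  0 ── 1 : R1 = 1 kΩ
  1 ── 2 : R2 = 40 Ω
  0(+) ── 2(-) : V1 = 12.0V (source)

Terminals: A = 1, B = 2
Find the Thévenin equivalent first; then I_n = V_th/R_th and R_n = R_th.
Step 1 — V_th is the open-circuit voltage V_A - V_B (nothing connected across the terminals).
Nodal analysis, taking node 2 as the 0 V reference.
Source V1 fixes V_0 = 12 V.
KCL at each unknown node (sum of currents leaving = 0; resistances in Ω):
  Node 1: (V_1 - 12)/1000 + (V_1 - 0)/40 = 0
Collecting terms: 0.026 × V_1 = 0.012  =>  V_1 = 0.4615 V
V_th = V_1 - V_2 = 0.4615 - 0 = 0.4615 V
Step 2 — R_th: zero the source — replace V1 by a short circuit (node 2 merges into node 0) — and find the resistance seen between A (node 1) and B (node 0).
Reduce the network between node 1 (A) and node 0 (B) by series/parallel combination:
  Rp1 = R1 ‖ R2 (parallel, both between nodes 0 and 1) = 1/(1/1000 + 1/40) = 38.46 Ω
R_th = 38.46 Ω
I_n = V_th/R_th = 0.4615/38.46 = 0.012 A, and R_n = R_th = 38.46 Ω

Final answer: I_n = 0.012 A, R_n = 38.46 Ω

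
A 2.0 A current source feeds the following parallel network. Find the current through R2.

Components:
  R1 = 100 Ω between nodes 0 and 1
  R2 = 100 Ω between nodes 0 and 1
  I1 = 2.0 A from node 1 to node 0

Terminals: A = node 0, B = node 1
All resistors sit directly between nodes 0 and 1, so they are in parallel and share one voltage V; the full source current 2 A splits among them.
1/R_par = 1/100 + 1/100 = 0.02 S  =>  R_par = 50 Ω
V = I × R_par = 2 × 50 = 100 V
I_R2 = V/R2 = 100/100 = 1 A

Final answer: 1 A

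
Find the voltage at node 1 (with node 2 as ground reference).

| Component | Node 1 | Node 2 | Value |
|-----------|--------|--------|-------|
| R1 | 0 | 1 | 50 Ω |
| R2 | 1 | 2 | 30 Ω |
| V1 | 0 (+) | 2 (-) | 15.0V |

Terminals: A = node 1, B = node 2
Nodal analysis, taking node 2 as the 0 V reference.
Source V1 fixes V_0 = 15 V.
KCL at each unknown node (sum of currents leaving = 0; resistances in Ω):
  Node 1: (V_1 - 15)/50 + (V_1 - 0)/30 = 0
Collecting terms: 0.05333 × V_1 = 0.3  =>  V_1 = 5.625 V
The requested potential is V_1 = 5.625 V.

Final answer: V_1 = 5.625 V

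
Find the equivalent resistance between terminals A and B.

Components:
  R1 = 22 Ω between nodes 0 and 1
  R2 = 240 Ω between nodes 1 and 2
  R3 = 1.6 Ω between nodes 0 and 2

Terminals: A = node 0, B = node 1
Reduce the network between node 0 (A) and node 1 (B) by series/parallel combination:
  Rs1 = R3 + R2 (series, joined only at node 2) = 1.6 + 240 = 241.6 Ω
  Rp1 = R1 ‖ Rs1 (parallel, both between nodes 0 and 1) = 1/(1/22 + 1/241.6) = 20.16 Ω
R_eq = 20.16 Ω

Final answer: 20.16 Ω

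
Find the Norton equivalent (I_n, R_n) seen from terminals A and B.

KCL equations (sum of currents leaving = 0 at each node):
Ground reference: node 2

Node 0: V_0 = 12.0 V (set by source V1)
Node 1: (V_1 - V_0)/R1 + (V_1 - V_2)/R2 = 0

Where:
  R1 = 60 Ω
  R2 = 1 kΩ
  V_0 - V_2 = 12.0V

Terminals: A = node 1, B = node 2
Find the Thévenin equivalent first; then I_n = V_th/R_th and R_n = R_th.
Step 1 — V_th is the open-circuit voltage V_A - V_B (nothing connected across the terminals).
Nodal analysis, taking node 2 as the 0 V reference.
Source V1 fixes V_0 = 12 V.
KCL at each unknown node (sum of currents leaving = 0; resistances in Ω):
  Node 1: (V_1 - 12)/60 + (V_1 - 0)/1000 = 0
Collecting terms: 0.01767 × V_1 = 0.2  =>  V_1 = 11.32 V
V_th = V_1 - V_2 = 11.32 - 0 = 11.32 V
Step 2 — R_th: zero the source — replace V1 by a short circuit (node 2 merges into node 0) — and find the resistance seen between A (node 1) and B (node 0).
Reduce the network between node 1 (A) and node 0 (B) by series/parallel combination:
  Rp1 = R1 ‖ R2 (parallel, both between nodes 0 and 1) = 1/(1/60 + 1/1000) = 56.6 Ω
R_th = 56.6 Ω
I_n = V_th/R_th = 11.32/56.6 = 0.2 A, and R_n = R_th = 56.6 Ω

Final answer: I_n = 0.2 A, R_n = 56.6 Ω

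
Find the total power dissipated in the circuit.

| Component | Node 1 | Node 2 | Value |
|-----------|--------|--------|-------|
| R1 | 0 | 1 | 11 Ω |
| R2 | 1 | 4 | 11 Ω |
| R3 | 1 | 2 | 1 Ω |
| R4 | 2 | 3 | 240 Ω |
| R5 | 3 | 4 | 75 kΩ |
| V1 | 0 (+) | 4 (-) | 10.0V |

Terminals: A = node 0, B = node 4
Nodal analysis, taking node 4 as the 0 V reference.
Source V1 fixes V_0 = 10 V.
KCL at each unknown node (sum of currents leaving = 0; resistances in Ω):
  Node 1: (V_1 - 10)/11 + (V_1 - 0)/11 + (V_1 - V_2)/1 = 0
  Node 2: (V_2 - V_1)/1 + (V_2 - V_3)/240 = 0
  Node 3: (V_3 - V_2)/240 + (V_3 - 0)/75000 = 0
Collecting terms (coefficients in siemens):
  1.182·V_1 - 1·V_2 = 0.9091
  1.004·V_2 - 1·V_1 - 0.004167·V_3 = 0
  0.00418·V_3 - 0.004167·V_2 = 0
Solving these 3 simultaneous equations (Gaussian elimination) gives:
  V_1 = 5 V, V_2 = 5 V, V_3 = 4.984 V
Power in each resistor, P = (ΔV)²/R:
  P_R1 = (10 - 5)²/11 = 2.273 W
  P_R2 = (5 - 0)²/11 = 2.272 W
  P_R3 = (5 - 5)²/1 = 0.000000004415 W
  P_R4 = (5 - 4.984)²/240 = 0.00000106 W
  P_R5 = (4.984 - 0)²/75000 = 0.0003312 W
P_total = P_R1 + P_R2 + P_R3 + P_R4 + P_R5 = 4.546 W

Final answer: 4.546 W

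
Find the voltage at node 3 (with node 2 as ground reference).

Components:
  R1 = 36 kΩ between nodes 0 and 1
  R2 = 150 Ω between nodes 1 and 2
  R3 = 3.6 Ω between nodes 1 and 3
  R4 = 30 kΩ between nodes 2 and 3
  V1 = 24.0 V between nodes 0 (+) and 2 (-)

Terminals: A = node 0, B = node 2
Nodal analysis, taking node 2 as the 0 V reference.
Source V1 fixes V_0 = 24 V.
KCL at each unknown node (sum of currents leaving = 0; resistances in Ω):
  Node 1: (V_1 - 24)/36000 + (V_1 - 0)/150 + (V_1 - V_3)/3.6 = 0
  Node 3: (V_3 - V_1)/3.6 + (V_3 - 0)/30000 = 0
Collecting terms (coefficients in siemens):
  0.2845·V_1 - 0.2778·V_3 = 0.0006667
  0.2778·V_3 - 0.2778·V_1 = 0
Determinant D = (0.2845)(0.2778) - (-0.2778)(-0.2778) = 0.001869
V_1 = [(0.0006667)(0.2778) - (-0.2778)(0)]/D = 0.09909 V
V_3 = [(0.2845)(0) - (0.0006667)(-0.2778)]/D = 0.09908 V
The requested potential is V_3 = 0.09908 V.

Final answer: V_3 = 0.09908 V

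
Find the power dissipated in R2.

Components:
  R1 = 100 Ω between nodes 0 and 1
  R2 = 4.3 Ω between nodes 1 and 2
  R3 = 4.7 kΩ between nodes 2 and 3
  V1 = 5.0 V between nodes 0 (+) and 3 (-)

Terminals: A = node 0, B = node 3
Nodal analysis, taking node 3 as the 0 V reference.
Source V1 fixes V_0 = 5 V.
KCL at each unknown node (sum of currents leaving = 0; resistances in Ω):
  Node 1: (V_1 - 5)/100 + (V_1 - V_2)/4.3 = 0
  Node 2: (V_2 - V_1)/4.3 + (V_2 - 0)/4700 = 0
Collecting terms (coefficients in siemens):
  0.2426·V_1 - 0.2326·V_2 = 0.05
  0.2328·V_2 - 0.2326·V_1 = 0
Determinant D = (0.2426)(0.2328) - (-0.2326)(-0.2326) = 0.002377
V_1 = [(0.05)(0.2328) - (-0.2326)(0)]/D = 4.896 V
V_2 = [(0.2426)(0) - (0.05)(-0.2326)]/D = 4.891 V
I_R2 = (V_1 - V_2)/R2 = (4.896 - 4.891)/4.3 = 0.001041 A
P_R2 = I_R2² × R2 = (0.001041)² × 4.3 = 0.000004657 W

Final answer: 4.657e-06 W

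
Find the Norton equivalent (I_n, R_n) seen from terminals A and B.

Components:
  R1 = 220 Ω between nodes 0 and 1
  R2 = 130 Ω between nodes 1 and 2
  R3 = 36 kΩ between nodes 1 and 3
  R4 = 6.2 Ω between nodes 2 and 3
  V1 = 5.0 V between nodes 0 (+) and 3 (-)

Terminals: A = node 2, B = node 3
Find the Thévenin equivalent first; then I_n = V_th/R_th and R_n = R_th.
Step 1 — V_th is the open-circuit voltage V_A - V_B (nothing connected across the terminals).
Nodal analysis, taking node 3 as the 0 V reference.
Source V1 fixes V_0 = 5 V.
KCL at each unknown node (sum of currents leaving = 0; resistances in Ω):
  Node 1: (V_1 - 5)/220 + (V_1 - V_2)/130 + (V_1 - 0)/36000 = 0
  Node 2: (V_2 - V_1)/130 + (V_2 - 0)/6.2 = 0
Collecting terms (coefficients in siemens):
  0.01227·V_1 - 0.007692·V_2 = 0.02273
  0.169·V_2 - 0.007692·V_1 = 0
Determinant D = (0.01227)(0.169) - (-0.007692)(-0.007692) = 0.002013
V_1 = [(0.02273)(0.169) - (-0.007692)(0)]/D = 1.907 V
V_2 = [(0.01227)(0) - (0.02273)(-0.007692)]/D = 0.08683 V
V_th = V_2 - V_3 = 0.08683 - 0 = 0.08683 V
Step 2 — R_th: zero the source — replace V1 by a short circuit (node 3 merges into node 0) — and find the resistance seen between A (node 2) and B (node 0).
Reduce the network between node 2 (A) and node 0 (B) by series/parallel combination:
  Rp1 = R1 ‖ R3 (parallel, both between nodes 0 and 1) = 1/(1/220 + 1/36000) = 218.7 Ω
  Rs1 = R2 + Rp1 (series, joined only at node 1) = 130 + 218.7 = 348.7 Ω
  Rp2 = R4 ‖ Rs1 (parallel, both between nodes 0 and 2) = 1/(1/6.2 + 1/348.7) = 6.092 Ω
R_th = 6.092 Ω
I_n = V_th/R_th = 0.08683/6.092 = 0.01425 A, and R_n = R_th = 6.092 Ω

Final answer: I_n = 0.01425 A, R_n = 6.092 Ω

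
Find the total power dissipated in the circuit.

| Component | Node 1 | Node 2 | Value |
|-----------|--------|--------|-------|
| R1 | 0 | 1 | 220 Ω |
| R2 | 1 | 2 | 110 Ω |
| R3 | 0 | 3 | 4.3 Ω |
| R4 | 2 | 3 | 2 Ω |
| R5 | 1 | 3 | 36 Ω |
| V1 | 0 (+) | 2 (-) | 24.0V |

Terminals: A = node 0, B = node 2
Nodal analysis, taking node 2 as the 0 V reference.
Source V1 fixes V_0 = 24 V.
KCL at each unknown node (sum of currents leaving = 0; resistances in Ω):
  Node 1: (V_1 - 24)/220 + (V_1 - 0)/110 + (V_1 - V_3)/36 = 0
  Node 3: (V_3 - 24)/4.3 + (V_3 - 0)/2 + (V_3 - V_1)/36 = 0
Collecting terms (coefficients in siemens):
  0.04141·V_1 - 0.02778·V_3 = 0.1091
  0.7603·V_3 - 0.02778·V_1 = 5.581
Determinant D = (0.04141)(0.7603) - (-0.02778)(-0.02778) = 0.03072
V_1 = [(0.1091)(0.7603) - (-0.02778)(5.581)]/D = 7.748 V
V_3 = [(0.04141)(5.581) - (0.1091)(-0.02778)]/D = 7.624 V
Power in each resistor, P = (ΔV)²/R:
  P_R1 = (24 - 7.748)²/220 = 1.201 W
  P_R2 = (7.748 - 0)²/110 = 0.5457 W
  P_R3 = (24 - 7.624)²/4.3 = 62.37 W
  P_R4 = (0 - 7.624)²/2 = 29.06 W
  P_R5 = (7.748 - 7.624)²/36 = 0.0004263 W
P_total = P_R1 + P_R2 + P_R3 + P_R4 + P_R5 = 93.18 W

Final answer: 93.18 W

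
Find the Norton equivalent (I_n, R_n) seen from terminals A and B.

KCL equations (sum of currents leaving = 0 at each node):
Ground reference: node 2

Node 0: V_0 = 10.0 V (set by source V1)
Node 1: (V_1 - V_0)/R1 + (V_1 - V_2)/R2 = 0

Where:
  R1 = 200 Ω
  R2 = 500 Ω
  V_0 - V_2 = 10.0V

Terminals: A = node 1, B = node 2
Find the Thévenin equivalent first; then I_n = V_th/R_th and R_n = R_th.
Step 1 — V_th is the open-circuit voltage V_A - V_B (nothing connected across the terminals).
Nodal analysis, taking node 2 as the 0 V reference.
Source V1 fixes V_0 = 10 V.
KCL at each unknown node (sum of currents leaving = 0; resistances in Ω):
  Node 1: (V_1 - 10)/200 + (V_1 - 0)/500 = 0
Collecting terms: 0.007 × V_1 = 0.05  =>  V_1 = 7.143 V
V_th = V_1 - V_2 = 7.143 - 0 = 7.143 V
Step 2 — R_th: zero the source — replace V1 by a short circuit (node 2 merges into node 0) — and find the resistance seen between A (node 1) and B (node 0).
Reduce the network between node 1 (A) and node 0 (B) by series/parallel combination:
  Rp1 = R1 ‖ R2 (parallel, both between nodes 0 and 1) = 1/(1/200 + 1/500) = 142.9 Ω
R_th = 142.9 Ω
I_n = V_th/R_th = 7.143/142.9 = 0.05 A, and R_n = R_th = 142.9 Ω

Final answer: I_n = 0.05 A, R_n = 142.9 Ω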